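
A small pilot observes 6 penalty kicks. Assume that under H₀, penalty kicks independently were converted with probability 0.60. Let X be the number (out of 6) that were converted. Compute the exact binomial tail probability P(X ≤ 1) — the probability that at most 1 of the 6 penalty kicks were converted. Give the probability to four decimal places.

P = 0.0410

X ~ Binomial(n=6, p=0.60).
P(X ≤ 1) = C(6,0)·0.60^0·0.40^6 + C(6,1)·0.60^1·0.40^5.
= 0.004096 + 0.036864 = 0.0410.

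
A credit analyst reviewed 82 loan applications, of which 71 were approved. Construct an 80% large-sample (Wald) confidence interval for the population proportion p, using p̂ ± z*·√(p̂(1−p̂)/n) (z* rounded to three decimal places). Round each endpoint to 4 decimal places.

The sample proportion is 71/82 = 0.86585.
SE(p̂) = √(0.86585·0.13415/82) = 0.037636.
For 80% confidence, z* = 1.282.
Margin = 1.282·0.037636 = 0.04825.
CI: 0.86585 ± 0.04825 = (0.8176, 0.9141).

(0.8176, 0.9141)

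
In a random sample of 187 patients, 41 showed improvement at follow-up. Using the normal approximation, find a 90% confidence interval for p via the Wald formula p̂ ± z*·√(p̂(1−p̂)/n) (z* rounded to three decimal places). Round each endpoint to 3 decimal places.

(0.169, 0.269)

The sample proportion is 41/187 = 0.21925.
SE = √(p̂(1−p̂)/n) = √(0.171180/187) = 0.030256.
For 90% confidence, z* = 1.645.
Margin = 1.645·0.030256 = 0.04977.
CI: 0.21925 ± 0.04977 = (0.169, 0.269).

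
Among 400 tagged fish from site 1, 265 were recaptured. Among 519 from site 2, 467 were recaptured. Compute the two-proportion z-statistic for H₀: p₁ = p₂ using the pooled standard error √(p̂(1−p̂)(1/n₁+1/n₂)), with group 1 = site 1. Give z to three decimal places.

p̂₁ = 265/400 = 0.66250, p̂₂ = 467/519 = 0.89981.
Pooling: p̂ = 732/919 = 0.79652.
SE = √[p̂(1−p̂)(1/n₁+1/n₂)] = √[0.79652·0.20348·(1/400+1/519)] ≈ 0.026786.
z = (p̂₁ − p̂₂)/SE = (0.66250 − 0.89981)/0.026786 = -0.23731/0.026786 = -8.859.

z = -8.859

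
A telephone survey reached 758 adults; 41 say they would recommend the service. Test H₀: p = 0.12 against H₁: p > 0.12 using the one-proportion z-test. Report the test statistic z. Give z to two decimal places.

The sample proportion is 41/758 = 0.05409.
SE₀ = √(0.12·0.88/758) = 0.011803.
z = (p̂ − p₀)/SE = (0.05409 − 0.12)/0.011803 = -5.58.

z = -5.58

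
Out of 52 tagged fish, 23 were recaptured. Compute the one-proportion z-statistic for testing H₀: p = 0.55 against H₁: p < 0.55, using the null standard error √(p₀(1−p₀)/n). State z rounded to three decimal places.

p̂ = 23/52 = 0.44231.
Under H₀, SE = √(p₀(1−p₀)/n) = √(0.55·0.45/52) = √0.004759615 = 0.068990.
z = (p̂ − p₀)/SE = (0.44231 − 0.55)/0.068990 = -1.561.

z = -1.561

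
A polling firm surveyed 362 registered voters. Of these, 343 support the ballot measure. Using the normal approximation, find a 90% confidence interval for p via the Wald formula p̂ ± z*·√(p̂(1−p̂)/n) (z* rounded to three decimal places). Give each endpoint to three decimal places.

(0.928, 0.967)

The sample proportion is 343/362 = 0.94751.
Standard error of p̂: √(0.049731/362) = √0.000137380 = 0.011721.
For 90% confidence, z* = 1.645.
Margin = 1.645·0.011721 = 0.01928.
CI: 0.94751 ± 0.01928 = (0.928, 0.967).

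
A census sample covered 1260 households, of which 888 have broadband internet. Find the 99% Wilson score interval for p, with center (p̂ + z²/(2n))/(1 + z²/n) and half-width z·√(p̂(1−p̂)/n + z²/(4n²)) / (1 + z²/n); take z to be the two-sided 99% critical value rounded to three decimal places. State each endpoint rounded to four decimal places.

(0.6707, 0.7367)

p̂ = 888/1260 = 0.70476; z = 2.576, so z² = 6.635776.
Denominator 1 + z²/n = 1 + 6.635776/1260 = 1.005266.
Center = (0.70476 + 0.002633)/1.005266 = 0.70369.
Radicand: p̂(1−p̂)/n + z²/(4n²) = 0.000165137 + 0.000001045 = 0.000166182.
Half-width = 2.576·√0.000166182/1.005266 = 0.03303.
So the interval runs from 0.6707 to 0.7367.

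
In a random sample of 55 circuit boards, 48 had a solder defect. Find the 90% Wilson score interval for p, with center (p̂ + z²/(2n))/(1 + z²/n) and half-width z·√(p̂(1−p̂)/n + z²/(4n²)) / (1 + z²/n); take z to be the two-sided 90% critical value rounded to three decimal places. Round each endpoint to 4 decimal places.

Here p̂ = 48/55 = 0.87273 and z = 1.645 (z² = 2.706025).
Denominator 1 + z²/n = 1 + 2.706025/55 = 1.049200.
Adjusted center: (0.87273 + z²/(2n))/1.049200 = 0.85525.
Radicand: p̂(1−p̂)/n + z²/(4n²) = 0.002019534 + 0.000223638 = 0.002243172.
Half-width = 1.645·√0.002243172/1.049200 = 0.07426.
CI: 0.85525 ± 0.07426 = (0.7810, 0.9295).

(0.7810, 0.9295)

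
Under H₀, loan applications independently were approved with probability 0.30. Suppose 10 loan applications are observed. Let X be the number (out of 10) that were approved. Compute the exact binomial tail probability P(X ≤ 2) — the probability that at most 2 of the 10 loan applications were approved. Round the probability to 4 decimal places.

X ~ Binomial(n=10, p=0.30).
P(X ≤ 2) = C(10,0)·0.30^0·0.70^10 + C(10,1)·0.30^1·0.70^9 + C(10,2)·0.30^2·0.70^8.
= 0.028248 + 0.121061 + 0.233474 = 0.3828.

P = 0.3828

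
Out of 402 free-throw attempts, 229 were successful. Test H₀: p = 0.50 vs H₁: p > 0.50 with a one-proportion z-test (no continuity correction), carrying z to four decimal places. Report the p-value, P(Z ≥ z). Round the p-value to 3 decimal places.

p̂ = 229/402 = 0.56965.
Under H₀, SE = √(p₀(1−p₀)/n) = √(0.50·0.50/402) = √0.000621891 = 0.024938.
z = (p̂ − p₀)/SE = (229/402 − 0.50)/0.024938 ≈ 2.7930.
p-value = P(Z ≥ z) with z = 2.7930 → 0.003.

p-value = 0.003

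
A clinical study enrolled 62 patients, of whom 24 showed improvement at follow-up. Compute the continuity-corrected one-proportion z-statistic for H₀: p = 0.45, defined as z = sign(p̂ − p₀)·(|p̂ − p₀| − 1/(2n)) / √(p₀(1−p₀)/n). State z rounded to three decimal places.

With x = 24 successes in n = 62, p̂ = 0.38710. p̂ − p₀ = -0.062903.
1/(2n) = 0.008065.
Corrected numerator: |-0.062903| − 0.008065 = 0.054838.
Under H₀, SE = √(p₀(1−p₀)/n) = √(0.45·0.55/62) = √0.003991935 = 0.063182.
z = −0.054838/0.063182 = -0.868.

z = -0.868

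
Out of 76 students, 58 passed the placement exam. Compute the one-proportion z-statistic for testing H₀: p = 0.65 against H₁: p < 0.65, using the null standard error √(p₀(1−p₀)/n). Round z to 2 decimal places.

z = 2.07

p̂ = 58/76 = 0.76316.
Under H₀, SE = √(p₀(1−p₀)/n) = √(0.65·0.35/76) = √0.002993421 = 0.054712.
Test statistic: z = 0.11316/0.054712 = 2.07.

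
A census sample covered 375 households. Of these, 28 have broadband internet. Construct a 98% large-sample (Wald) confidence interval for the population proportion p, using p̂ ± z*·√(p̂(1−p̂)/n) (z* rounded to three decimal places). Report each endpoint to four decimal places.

p̂ = 28/375 = 0.07467.
Standard error of p̂: √(0.069092/375) = √0.000184244 = 0.013574.
For 98% confidence, z* = 2.326.
Margin of error: 2.326 × 0.013574 = 0.03157.
So the interval runs from 0.0431 to 0.1062.

(0.0431, 0.1062)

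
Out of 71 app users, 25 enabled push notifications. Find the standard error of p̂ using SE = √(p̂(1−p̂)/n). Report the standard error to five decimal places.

p̂ = 25/71 = 0.35211.
p̂(1−p̂) = 0.35211·0.64789 = 0.228129.
Dividing by n and taking the root: √0.003213085 = 0.05668.

SE = 0.05668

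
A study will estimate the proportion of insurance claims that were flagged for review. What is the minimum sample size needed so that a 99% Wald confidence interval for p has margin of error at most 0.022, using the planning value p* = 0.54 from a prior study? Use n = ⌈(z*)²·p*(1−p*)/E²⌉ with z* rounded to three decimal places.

n = 3406

The 99% critical value is z* = 2.576.
p*(1−p*) = 0.2484.
(z*)²·p*(1−p*)/E² = 6.635776·0.2484/0.000484 = 3405.634.
Rounding up, n = 3406.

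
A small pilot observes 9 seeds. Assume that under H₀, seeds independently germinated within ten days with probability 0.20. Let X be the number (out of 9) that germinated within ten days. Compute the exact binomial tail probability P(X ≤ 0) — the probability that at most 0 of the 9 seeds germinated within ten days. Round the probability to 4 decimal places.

P = 0.1342

X is binomial with n = 9 and p = 0.20.
P(X ≤ 0) = C(9,0)·0.20^0·0.80^9.
= 0.134218 = 0.1342.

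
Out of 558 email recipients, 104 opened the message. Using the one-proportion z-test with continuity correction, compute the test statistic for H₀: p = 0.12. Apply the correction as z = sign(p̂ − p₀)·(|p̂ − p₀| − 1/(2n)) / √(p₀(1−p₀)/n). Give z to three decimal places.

z = 4.760

With x = 104 successes in n = 558, p̂ = 0.18638. p̂ − p₀ = 0.066380.
Continuity correction 1/(2n) = 1/1116 = 0.000896.
Corrected numerator: |0.066380| − 0.000896 = 0.065484.
SE₀ = √(0.12·0.88/558) = 0.013757.
z = +0.065484/0.013757 = 4.760.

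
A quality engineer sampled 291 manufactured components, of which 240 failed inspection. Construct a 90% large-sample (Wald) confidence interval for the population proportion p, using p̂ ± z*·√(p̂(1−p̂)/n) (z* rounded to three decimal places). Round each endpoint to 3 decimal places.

The sample proportion is 240/291 = 0.82474.
SE = √(p̂(1−p̂)/n) = √(0.144542/291) = 0.022287.
For 90% confidence, z* = 1.645.
Margin = 1.645·0.022287 = 0.03666.
So the interval runs from 0.788 to 0.861.

(0.788, 0.861)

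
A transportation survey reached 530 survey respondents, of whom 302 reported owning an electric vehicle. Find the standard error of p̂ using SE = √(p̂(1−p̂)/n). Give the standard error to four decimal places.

SE = 0.0215

Sample proportion p̂ = 302/530 = 0.56981.
p̂(1−p̂) = 0.245127.
Dividing by n and taking the root: √0.000462504 = 0.0215.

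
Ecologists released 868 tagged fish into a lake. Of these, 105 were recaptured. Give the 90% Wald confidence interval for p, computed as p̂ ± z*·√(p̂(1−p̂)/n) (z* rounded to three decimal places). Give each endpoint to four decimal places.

(0.1028, 0.1392)

p̂ = 105/868 = 0.12097.
SE = √(p̂(1−p̂)/n) = √(0.106335/868) = 0.011068.
The 90% critical value is z* = 1.645.
Margin of error: 1.645 × 0.011068 = 0.01821.
So the interval runs from 0.1028 to 0.1392.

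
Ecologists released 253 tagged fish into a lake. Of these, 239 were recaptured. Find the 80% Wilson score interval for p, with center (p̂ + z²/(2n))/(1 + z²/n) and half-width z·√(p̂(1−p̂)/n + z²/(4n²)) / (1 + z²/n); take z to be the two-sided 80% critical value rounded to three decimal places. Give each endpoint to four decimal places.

(0.9232, 0.9604)

Here p̂ = 239/253 = 0.94466 and z = 1.282 (z² = 1.643524).
1 + z²/n = 1.006496.
Adjusted center: (0.94466 + z²/(2n))/1.006496 = 0.94179.
Radicand: p̂(1−p̂)/n + z²/(4n²) = 0.000206616 + 0.000006419 = 0.000213035.
Half-width = 1.282·√0.000213035/1.006496 = 0.01859.
So the interval runs from 0.9232 to 0.9604.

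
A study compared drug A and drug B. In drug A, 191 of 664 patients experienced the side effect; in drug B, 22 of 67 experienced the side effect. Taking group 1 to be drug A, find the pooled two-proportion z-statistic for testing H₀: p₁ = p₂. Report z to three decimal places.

z = -0.699

Sample proportions: p̂₁ = 191/664 = 0.28765 and p̂₂ = 22/67 = 0.32836.
Pooling: p̂ = 213/731 = 0.29138.
Pooled SE = √[0.2064784·0.01643140] ≈ 0.058247.
z = -0.04071/0.058247 = -0.699.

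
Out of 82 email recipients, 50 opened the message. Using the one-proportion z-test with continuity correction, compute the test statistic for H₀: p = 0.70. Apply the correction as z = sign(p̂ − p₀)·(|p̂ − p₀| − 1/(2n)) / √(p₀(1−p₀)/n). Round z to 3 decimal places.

z = -1.663

The sample proportion is 50/82 = 0.60976. p̂ − p₀ = -0.090244.
1/(2n) = 0.006098.
Corrected numerator: |-0.090244| − 0.006098 = 0.084146.
Null standard error: √(0.70·0.30/82) = √0.002560976 = 0.050606.
z = (−)0.084146/0.050606 = -1.663.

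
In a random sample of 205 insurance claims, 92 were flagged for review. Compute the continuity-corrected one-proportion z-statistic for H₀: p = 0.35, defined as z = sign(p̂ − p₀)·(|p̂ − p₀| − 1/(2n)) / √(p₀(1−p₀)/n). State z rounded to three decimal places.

z = 2.892

p̂ = 92/205 = 0.44878. p̂ − p₀ = 0.098780.
Continuity correction 1/(2n) = 1/410 = 0.002439.
Corrected numerator: |0.098780| − 0.002439 = 0.096341.
SE₀ = √(0.35·0.65/205) = 0.033313.
z = +0.096341/0.033313 = 2.892.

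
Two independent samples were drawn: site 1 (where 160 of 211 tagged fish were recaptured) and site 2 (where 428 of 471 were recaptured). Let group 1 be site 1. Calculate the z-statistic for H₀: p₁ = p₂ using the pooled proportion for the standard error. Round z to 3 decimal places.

p̂₁ = 160/211 = 0.75829, p̂₂ = 428/471 = 0.90870.
Pooling: p̂ = 588/682 = 0.86217.
Pooled SE = √[0.1188328·0.00686248] ≈ 0.028557.
z = (p̂₁ − p̂₂)/SE = (0.75829 − 0.90870)/0.028557 = -0.15041/0.028557 = -5.267.

z = -5.267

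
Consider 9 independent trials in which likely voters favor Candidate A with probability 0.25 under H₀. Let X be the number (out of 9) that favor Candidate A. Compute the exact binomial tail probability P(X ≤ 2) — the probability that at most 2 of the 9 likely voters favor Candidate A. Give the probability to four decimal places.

X is binomial with n = 9 and p = 0.25.
P(X ≤ 2) = C(9,0)·0.25^0·0.75^9 + C(9,1)·0.25^1·0.75^8 + C(9,2)·0.25^2·0.75^7.
= 0.075085 + 0.225254 + 0.300339 = 0.6007.

P = 0.6007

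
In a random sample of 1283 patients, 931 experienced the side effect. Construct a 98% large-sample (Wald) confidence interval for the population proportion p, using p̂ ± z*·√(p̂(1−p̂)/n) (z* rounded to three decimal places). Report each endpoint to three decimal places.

With x = 931 successes in n = 1283, p̂ = 0.72564.
Standard error of p̂: √(0.199085/1283) = √0.000155172 = 0.012457.
The 98% critical value is z* = 2.326.
Margin of error: 2.326 × 0.012457 = 0.02897.
CI: 0.72564 ± 0.02897 = (0.697, 0.755).

(0.697, 0.755)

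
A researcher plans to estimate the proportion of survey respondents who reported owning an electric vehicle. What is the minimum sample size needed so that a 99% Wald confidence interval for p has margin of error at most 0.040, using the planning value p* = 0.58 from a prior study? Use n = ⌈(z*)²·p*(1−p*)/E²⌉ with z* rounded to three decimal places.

For 99% confidence, z* = 2.576.
p*(1−p*) = 0.58·0.42 = 0.2436.
(z*)²·p*(1−p*)/E² = 6.635776·0.2436/0.001600 = 1010.297.
⌈1010.297⌉ = 1011.

n = 1011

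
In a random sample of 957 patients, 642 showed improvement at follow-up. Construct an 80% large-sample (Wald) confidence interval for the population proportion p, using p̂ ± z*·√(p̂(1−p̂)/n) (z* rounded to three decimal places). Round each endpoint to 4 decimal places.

(0.6514, 0.6903)

p̂ = 642/957 = 0.67085.
Standard error of p̂: √(0.220812/957) = √0.000230733 = 0.015190.
The 80% critical value is z* = 1.282.
Margin of error: 1.282 × 0.015190 = 0.01947.
So the interval runs from 0.6514 to 0.6903.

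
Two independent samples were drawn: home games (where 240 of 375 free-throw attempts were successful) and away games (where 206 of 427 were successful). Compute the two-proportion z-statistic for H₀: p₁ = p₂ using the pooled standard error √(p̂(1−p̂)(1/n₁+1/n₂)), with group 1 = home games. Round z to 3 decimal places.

z = 4.481

Sample proportions: p̂₁ = 240/375 = 0.64000 and p̂₂ = 206/427 = 0.48244.
Pooling: p̂ = 446/802 = 0.55611.
SE = √[p̂(1−p̂)(1/n₁+1/n₂)] = √[0.55611·0.44389·(1/375+1/427)] ≈ 0.035162.
z = (p̂₁ − p̂₂)/SE = (0.64000 − 0.48244)/0.035162 = 0.15756/0.035162 = 4.481.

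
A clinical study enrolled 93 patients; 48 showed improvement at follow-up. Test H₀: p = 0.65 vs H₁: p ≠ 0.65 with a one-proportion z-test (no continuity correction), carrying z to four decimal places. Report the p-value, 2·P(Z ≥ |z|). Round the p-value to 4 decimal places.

p-value = 0.0068

Sample proportion p̂ = 48/93 = 0.51613.
Null standard error: √(0.65·0.35/93) = √0.002446237 = 0.049459.
z = (p̂ − p₀)/SE = (48/93 − 0.65)/0.049459 ≈ -2.7067.
From the standard normal, 2·P(Z ≥ |z|) = 0.0068.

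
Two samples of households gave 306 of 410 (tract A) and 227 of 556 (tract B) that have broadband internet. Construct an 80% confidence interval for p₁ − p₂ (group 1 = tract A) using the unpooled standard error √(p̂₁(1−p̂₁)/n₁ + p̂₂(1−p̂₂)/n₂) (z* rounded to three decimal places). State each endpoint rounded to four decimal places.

(0.2997, 0.3764)

p̂₁ = 0.74634, p̂₂ = 0.40827, so the observed difference is 0.33807.
Unpooled SE = √(p̂₁(1−p̂₁)/n₁ + p̂₂(1−p̂₂)/n₂) = √(0.000461746 + 0.000434508) = 0.029937.
For 80% confidence, z* = 1.282. Margin of error = 0.03838.
Interval: 0.33807 ± 0.03838 → (0.2997, 0.3764).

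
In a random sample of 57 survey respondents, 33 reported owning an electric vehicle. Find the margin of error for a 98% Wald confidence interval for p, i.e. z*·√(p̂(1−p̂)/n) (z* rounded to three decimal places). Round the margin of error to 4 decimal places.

p̂ = 33/57 = 0.57895.
SE(p̂) = √(0.57895·0.42105/57) = 0.065396.
The 98% critical value is z* = 2.326.
Margin of error = z*·SE = 2.326 × 0.065396 = 0.1521.

ME = 0.1521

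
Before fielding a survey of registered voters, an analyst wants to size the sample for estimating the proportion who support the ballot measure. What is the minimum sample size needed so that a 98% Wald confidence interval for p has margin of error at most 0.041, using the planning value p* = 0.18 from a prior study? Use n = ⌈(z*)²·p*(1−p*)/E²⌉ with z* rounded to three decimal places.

n = 476

The 98% critical value is z* = 2.326.
p*(1−p*) = 0.1476.
(z*)²·p*(1−p*)/E² = 5.410276·0.1476/0.001681 = 475.049.
⌈475.049⌉ = 476.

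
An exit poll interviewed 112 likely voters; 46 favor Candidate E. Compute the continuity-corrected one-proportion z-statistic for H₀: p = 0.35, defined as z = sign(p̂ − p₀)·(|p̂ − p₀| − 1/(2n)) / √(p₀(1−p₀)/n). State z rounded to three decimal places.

z = 1.248

Sample proportion p̂ = 46/112 = 0.41071. p̂ − p₀ = 0.060714.
1/(2n) = 0.004464.
Corrected numerator: |0.060714| − 0.004464 = 0.056250.
SE₀ = √(0.35·0.65/112) = 0.045069.
z = (+)0.056250/0.045069 = 1.248.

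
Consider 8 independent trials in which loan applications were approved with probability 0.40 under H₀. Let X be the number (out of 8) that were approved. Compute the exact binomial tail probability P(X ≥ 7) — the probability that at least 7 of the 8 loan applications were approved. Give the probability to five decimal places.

X is binomial with n = 8 and p = 0.40.
P(X ≥ 7) = C(8,7)·0.40^7·0.60^1 + C(8,8)·0.40^8·0.60^0.
= 0.007864 + 0.000655 = 0.00852.

P = 0.00852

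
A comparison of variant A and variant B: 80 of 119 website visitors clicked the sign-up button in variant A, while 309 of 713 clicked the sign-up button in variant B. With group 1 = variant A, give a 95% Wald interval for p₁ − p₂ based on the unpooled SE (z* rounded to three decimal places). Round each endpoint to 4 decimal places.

p̂₁ = 80/119 = 0.67227, p̂₂ = 309/713 = 0.43338; p̂₁ − p̂₂ = 0.23889.
SE = √(0.001851457 + 0.000344406) = √0.002195863 = 0.046860.
z* = 1.960 at the 95% level. Margin of error = 0.09185.
So the interval runs from 0.1470 to 0.3307.

(0.1470, 0.3307)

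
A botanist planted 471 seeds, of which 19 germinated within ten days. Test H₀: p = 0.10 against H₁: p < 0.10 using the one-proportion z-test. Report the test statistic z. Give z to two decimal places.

Sample proportion p̂ = 19/471 = 0.04034.
SE₀ = √(0.10·0.90/471) = 0.013823.
z = (p̂ − p₀)/SE = (0.04034 − 0.10)/0.013823 = -4.32.

z = -4.32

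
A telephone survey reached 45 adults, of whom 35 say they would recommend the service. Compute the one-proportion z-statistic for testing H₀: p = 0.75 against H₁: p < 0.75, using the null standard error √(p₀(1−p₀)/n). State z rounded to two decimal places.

z = 0.43

The sample proportion is 35/45 = 0.77778.
Under H₀, SE = √(p₀(1−p₀)/n) = √(0.75·0.25/45) = √0.004166667 = 0.064550.
z = (0.77778 − 0.75)/0.064550 = 0.02778/0.064550 = 0.43.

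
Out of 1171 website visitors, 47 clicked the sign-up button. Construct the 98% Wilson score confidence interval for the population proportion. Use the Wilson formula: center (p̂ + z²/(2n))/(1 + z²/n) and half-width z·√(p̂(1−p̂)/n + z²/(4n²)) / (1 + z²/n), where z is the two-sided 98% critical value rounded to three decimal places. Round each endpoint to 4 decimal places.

Here p̂ = 47/1171 = 0.04014 and z = 2.326 (z² = 5.410276).
Denominator 1 + z²/n = 1 + 5.410276/1171 = 1.004620.
Center = (0.04014 + 0.002310)/1.004620 = 0.04225.
Radicand: p̂(1−p̂)/n + z²/(4n²) = 0.000032900 + 0.000000986 = 0.000033886.
Half-width = 2.326·√0.000033886/1.004620 = 0.01348.
So the interval runs from 0.0288 to 0.0557.

(0.0288, 0.0557)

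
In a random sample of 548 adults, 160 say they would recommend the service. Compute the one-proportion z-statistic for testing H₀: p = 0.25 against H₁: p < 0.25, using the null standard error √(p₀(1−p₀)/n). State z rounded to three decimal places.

Sample proportion p̂ = 160/548 = 0.29197.
SE₀ = √(0.25·0.75/548) = 0.018497.
z = (0.29197 − 0.25)/0.018497 = 0.04197/0.018497 = 2.269.

z = 2.269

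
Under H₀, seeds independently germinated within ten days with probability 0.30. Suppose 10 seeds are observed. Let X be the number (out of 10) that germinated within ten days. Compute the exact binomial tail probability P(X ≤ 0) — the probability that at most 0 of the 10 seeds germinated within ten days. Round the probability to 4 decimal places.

X ~ Binomial(n=10, p=0.30).
P(X ≤ 0) = C(10,0)·0.30^0·0.70^10.
= 0.028248 = 0.0282.

P = 0.0282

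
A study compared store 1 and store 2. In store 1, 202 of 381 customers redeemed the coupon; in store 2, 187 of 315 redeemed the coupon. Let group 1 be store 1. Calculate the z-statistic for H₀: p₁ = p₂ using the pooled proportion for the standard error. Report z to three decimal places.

p̂₁ = 202/381 = 0.53018, p̂₂ = 187/315 = 0.59365.
Pooling: p̂ = 389/696 = 0.55891.
Pooled SE = √[0.2465298·0.00579928] ≈ 0.037811.
z = -0.06347/0.037811 = -1.679.

z = -1.679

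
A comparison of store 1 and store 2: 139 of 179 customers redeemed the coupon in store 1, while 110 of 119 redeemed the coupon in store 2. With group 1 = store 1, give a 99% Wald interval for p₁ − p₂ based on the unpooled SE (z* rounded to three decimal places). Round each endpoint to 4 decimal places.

(-0.2495, -0.0462)

p̂₁ = 139/179 = 0.77654, p̂₂ = 110/119 = 0.92437; p̂₁ − p̂₂ = -0.14783.
Unpooled SE = √(p̂₁(1−p̂₁)/n₁ + p̂₂(1−p̂₂)/n₂) = √(0.000969428 + 0.000587482) = 0.039458.
For 99% confidence, z* = 2.576. Margin of error = 0.10164.
So the interval runs from -0.2495 to -0.0462.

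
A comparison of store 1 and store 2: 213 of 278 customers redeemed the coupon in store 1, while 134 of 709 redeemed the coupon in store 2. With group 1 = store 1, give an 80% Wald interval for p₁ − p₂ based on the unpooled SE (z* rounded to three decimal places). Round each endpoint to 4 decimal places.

(0.5396, 0.6148)

p̂₁ = 213/278 = 0.76619, p̂₂ = 134/709 = 0.18900; p̂₁ − p̂₂ = 0.57719.
SE = √(0.000644405 + 0.000216189) = √0.000860594 = 0.029336.
For 80% confidence, z* = 1.282. Margin = 1.282·0.029336 = 0.03761.
Interval: 0.57719 ± 0.03761 → (0.5396, 0.6148).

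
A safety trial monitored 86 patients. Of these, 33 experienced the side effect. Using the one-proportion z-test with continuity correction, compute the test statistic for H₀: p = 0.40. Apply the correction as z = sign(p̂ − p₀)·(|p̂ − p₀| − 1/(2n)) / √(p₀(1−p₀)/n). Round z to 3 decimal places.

z = -0.198

p̂ = 33/86 = 0.38372. p̂ − p₀ = -0.016279.
Continuity correction 1/(2n) = 1/172 = 0.005814.
Corrected numerator: |-0.016279| − 0.005814 = 0.010465.
SE₀ = √(0.40·0.60/86) = 0.052827.
z = (−)0.010465/0.052827 = -0.198.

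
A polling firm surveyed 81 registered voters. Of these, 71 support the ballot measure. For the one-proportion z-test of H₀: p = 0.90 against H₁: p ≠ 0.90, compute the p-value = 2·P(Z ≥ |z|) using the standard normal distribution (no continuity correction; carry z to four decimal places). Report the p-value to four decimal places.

p-value = 0.4816

With x = 71 successes in n = 81, p̂ = 0.87654.
Null standard error: √(0.90·0.10/81) = √0.001111111 = 0.033333.
Test statistic (full precision, shown to 4 dp): z = (71/81 − 0.90)/SE₀ ≈ -0.7037.
p-value = 2·P(Z ≥ |z|) with z = -0.7037 → 0.4816.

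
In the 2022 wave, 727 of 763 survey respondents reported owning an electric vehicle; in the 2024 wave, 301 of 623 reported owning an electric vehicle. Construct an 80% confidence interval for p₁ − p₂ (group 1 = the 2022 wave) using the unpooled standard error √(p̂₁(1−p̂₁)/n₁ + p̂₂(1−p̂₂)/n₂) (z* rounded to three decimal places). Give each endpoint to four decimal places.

(0.4422, 0.4972)

p̂₁ = 727/763 = 0.95282, p̂₂ = 301/623 = 0.48315; p̂₁ − p̂₂ = 0.46967.
SE = √(0.000058920 + 0.000400828) = √0.000459748 = 0.021442.
For 80% confidence, z* = 1.282. Margin of error = 0.02749.
Interval: 0.46967 ± 0.02749 → (0.4422, 0.4972).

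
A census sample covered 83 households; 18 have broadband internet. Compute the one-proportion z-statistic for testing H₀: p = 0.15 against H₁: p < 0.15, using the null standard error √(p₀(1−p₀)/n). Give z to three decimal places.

p̂ = 18/83 = 0.21687.
Null standard error: √(0.15·0.85/83) = √0.001536145 = 0.039194.
z = (p̂ − p₀)/SE = (0.21687 − 0.15)/0.039194 = 1.706.

z = 1.706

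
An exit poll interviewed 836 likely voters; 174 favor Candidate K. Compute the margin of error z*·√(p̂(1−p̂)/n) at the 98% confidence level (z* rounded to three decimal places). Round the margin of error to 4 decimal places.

p̂ = 174/836 = 0.20813.
Standard error of p̂: √(0.164814/836) = √0.000197146 = 0.014041.
The 98% critical value is z* = 2.326.
ME = 2.326·0.014041 = 0.0327.

ME = 0.0327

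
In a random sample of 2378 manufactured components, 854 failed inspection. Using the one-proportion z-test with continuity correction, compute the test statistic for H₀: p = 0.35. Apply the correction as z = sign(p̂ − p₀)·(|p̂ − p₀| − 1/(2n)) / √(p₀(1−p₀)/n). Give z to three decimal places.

The sample proportion is 854/2378 = 0.35913. p̂ − p₀ = 0.009125.
1/(2n) = 0.000210.
Corrected numerator: |0.009125| − 0.000210 = 0.008915.
SE₀ = √(0.35·0.65/2378) = 0.009781.
z = +0.008915/0.009781 = 0.911.

z = 0.911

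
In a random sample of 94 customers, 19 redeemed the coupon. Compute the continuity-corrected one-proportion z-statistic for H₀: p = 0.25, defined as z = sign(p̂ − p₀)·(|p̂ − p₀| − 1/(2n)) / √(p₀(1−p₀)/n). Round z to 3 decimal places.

The sample proportion is 19/94 = 0.20213. p̂ − p₀ = -0.047872.
1/(2n) = 0.005319.
Corrected numerator: |-0.047872| − 0.005319 = 0.042553.
SE₀ = √(0.25·0.75/94) = 0.044662.
z = (−)0.042553/0.044662 = -0.953.

z = -0.953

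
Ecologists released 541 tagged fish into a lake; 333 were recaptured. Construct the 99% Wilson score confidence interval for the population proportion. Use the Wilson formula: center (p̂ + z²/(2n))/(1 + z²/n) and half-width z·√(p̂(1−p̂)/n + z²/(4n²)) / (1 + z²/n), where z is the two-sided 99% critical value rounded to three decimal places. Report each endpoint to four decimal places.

Here p̂ = 333/541 = 0.61553 and z = 2.576 (z² = 6.635776).
Denominator 1 + z²/n = 1 + 6.635776/541 = 1.012266.
Center = (0.61553 + 0.006133)/1.012266 = 0.61413.
Radicand: p̂(1−p̂)/n + z²/(4n²) = 0.000437437 + 0.000005668 = 0.000443105.
Half-width = z·√(radicand)/denom = 2.576·0.021050/1.012266 = 0.05357.
CI: 0.61413 ± 0.05357 = (0.5606, 0.6677).

(0.5606, 0.6677)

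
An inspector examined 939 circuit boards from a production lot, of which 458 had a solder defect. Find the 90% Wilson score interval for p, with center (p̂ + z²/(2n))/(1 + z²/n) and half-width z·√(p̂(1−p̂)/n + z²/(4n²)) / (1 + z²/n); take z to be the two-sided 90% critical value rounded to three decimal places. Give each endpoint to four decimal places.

Here p̂ = 458/939 = 0.48775 and z = 1.645 (z² = 2.706025).
Denominator 1 + z²/n = 1 + 2.706025/939 = 1.002882.
Adjusted center: (0.48775 + z²/(2n))/1.002882 = 0.48779.
Radicand: p̂(1−p̂)/n + z²/(4n²) = 0.000266081 + 0.000000767 = 0.000266848.
Half-width = 1.645·√0.000266848/1.002882 = 0.02679.
CI: 0.48779 ± 0.02679 = (0.4610, 0.5146).

(0.4610, 0.5146)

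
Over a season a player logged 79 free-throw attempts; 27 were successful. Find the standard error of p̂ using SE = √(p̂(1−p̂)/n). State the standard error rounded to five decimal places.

Sample proportion p̂ = 27/79 = 0.34177.
p̂(1−p̂) = 0.34177·0.65823 = 0.224963.
SE = √(0.224963/79) = √0.002847633 = 0.05336.

SE = 0.05336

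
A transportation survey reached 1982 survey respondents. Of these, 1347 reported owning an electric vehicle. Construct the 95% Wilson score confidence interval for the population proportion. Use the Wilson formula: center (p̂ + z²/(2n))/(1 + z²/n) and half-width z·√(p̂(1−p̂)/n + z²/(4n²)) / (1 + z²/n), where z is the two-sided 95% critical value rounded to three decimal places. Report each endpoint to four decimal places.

Here p̂ = 1347/1982 = 0.67962 and z = 1.960 (z² = 3.841600).
1 + z²/n = 1.001938.
Center = (0.67962 + 0.000969)/1.001938 = 0.67927.
Radicand: p̂(1−p̂)/n + z²/(4n²) = 0.000109858 + 0.000000244 = 0.000110102.
Half-width = 1.960·√0.000110102/1.001938 = 0.02053.
Interval: 0.67927 ± 0.02053 → (0.6587, 0.6998).

(0.6587, 0.6998)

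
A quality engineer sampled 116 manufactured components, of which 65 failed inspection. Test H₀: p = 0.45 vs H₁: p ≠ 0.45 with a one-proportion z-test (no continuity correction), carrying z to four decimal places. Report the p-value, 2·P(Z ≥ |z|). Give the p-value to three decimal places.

p̂ = 65/116 = 0.56034.
SE₀ = √(0.45·0.55/116) = 0.046191.
z = (p̂ − p₀)/SE = (65/116 − 0.45)/0.046191 ≈ 2.3889.
From the standard normal, 2·P(Z ≥ |z|) = 0.017.

p-value = 0.017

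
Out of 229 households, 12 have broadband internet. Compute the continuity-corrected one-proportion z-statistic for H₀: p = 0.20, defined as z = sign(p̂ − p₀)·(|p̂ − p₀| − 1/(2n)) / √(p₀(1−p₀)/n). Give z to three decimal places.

With x = 12 successes in n = 229, p̂ = 0.05240. p̂ − p₀ = -0.147598.
1/(2n) = 0.002183.
Corrected numerator: |-0.147598| − 0.002183 = 0.145415.
Null standard error: √(0.20·0.80/229) = √0.000698690 = 0.026433.
z = (−)0.145415/0.026433 = -5.501.

z = -5.501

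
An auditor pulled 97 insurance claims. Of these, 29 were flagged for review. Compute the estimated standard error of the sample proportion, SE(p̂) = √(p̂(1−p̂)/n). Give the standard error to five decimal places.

SE = 0.04648

Sample proportion p̂ = 29/97 = 0.29897.
p̂(1−p̂) = 0.29897·0.70103 = 0.209587.
Dividing by n and taking the root: √0.002160691 = 0.04648.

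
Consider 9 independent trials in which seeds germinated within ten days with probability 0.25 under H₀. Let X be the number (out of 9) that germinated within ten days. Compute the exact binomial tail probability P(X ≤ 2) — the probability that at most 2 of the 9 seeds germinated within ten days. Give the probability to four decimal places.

X is binomial with n = 9 and p = 0.25.
P(X ≤ 2) = C(9,0)·0.25^0·0.75^9 + C(9,1)·0.25^1·0.75^8 + C(9,2)·0.25^2·0.75^7.
= 0.075085 + 0.225254 + 0.300339 = 0.6007.

P = 0.6007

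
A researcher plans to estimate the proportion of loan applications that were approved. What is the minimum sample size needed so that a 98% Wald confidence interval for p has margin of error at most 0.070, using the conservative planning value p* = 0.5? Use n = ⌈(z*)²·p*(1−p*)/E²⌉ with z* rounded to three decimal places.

z* = 2.326 at the 98% level.
p*(1−p*) = 0.50·0.50 = 0.2500.
(z*)²·p*(1−p*)/E² = 5.410276·0.2500/0.004900 = 276.034.
Rounding up, n = 277.

n = 277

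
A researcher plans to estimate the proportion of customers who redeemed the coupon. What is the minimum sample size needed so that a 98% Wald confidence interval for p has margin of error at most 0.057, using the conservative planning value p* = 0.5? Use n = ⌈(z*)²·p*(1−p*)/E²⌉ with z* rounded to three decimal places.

n = 417

z* = 2.326 at the 98% level.
p*(1−p*) = 0.50·0.50 = 0.2500.
Required n before rounding: 5.410276 × 0.2500 / 0.057² = 416.303.
Rounding up, n = 417.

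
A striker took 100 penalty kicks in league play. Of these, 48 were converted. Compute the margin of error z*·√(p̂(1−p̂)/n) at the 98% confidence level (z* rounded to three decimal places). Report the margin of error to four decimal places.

Sample proportion p̂ = 48/100 = 0.48000.
SE = √(p̂(1−p̂)/n) = √(0.249600/100) = 0.049960.
The 98% critical value is z* = 2.326.
Margin of error = z*·SE = 2.326 × 0.049960 = 0.1162.

ME = 0.1162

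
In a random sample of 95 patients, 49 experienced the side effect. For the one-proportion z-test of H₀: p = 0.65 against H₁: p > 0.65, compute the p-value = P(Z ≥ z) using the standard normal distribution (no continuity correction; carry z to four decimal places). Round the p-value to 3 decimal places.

The sample proportion is 49/95 = 0.51579.
Under H₀, SE = √(p₀(1−p₀)/n) = √(0.65·0.35/95) = √0.002394737 = 0.048936.
z = (p̂ − p₀)/SE = (49/95 − 0.65)/0.048936 ≈ -2.7426.
p-value = P(Z ≥ z) with z = -2.7426 → 0.997.

p-value = 0.997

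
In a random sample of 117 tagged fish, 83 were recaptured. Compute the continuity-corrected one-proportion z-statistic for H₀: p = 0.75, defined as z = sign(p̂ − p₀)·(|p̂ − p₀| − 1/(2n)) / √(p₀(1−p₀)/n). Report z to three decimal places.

With x = 83 successes in n = 117, p̂ = 0.70940. p̂ − p₀ = -0.040598.
1/(2n) = 0.004274.
Corrected numerator: |-0.040598| − 0.004274 = 0.036324.
Null standard error: √(0.75·0.25/117) = √0.001602564 = 0.040032.
z = (−)0.036324/0.040032 = -0.907.

z = -0.907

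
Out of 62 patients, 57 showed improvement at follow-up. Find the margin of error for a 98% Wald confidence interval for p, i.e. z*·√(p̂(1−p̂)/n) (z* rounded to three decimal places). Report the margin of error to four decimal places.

Sample proportion p̂ = 57/62 = 0.91935.
Standard error of p̂: √(0.074142/62) = √0.001195831 = 0.034581.
z* = 2.326 at the 98% level.
Margin of error = z*·SE = 2.326 × 0.034581 = 0.0804.

ME = 0.0804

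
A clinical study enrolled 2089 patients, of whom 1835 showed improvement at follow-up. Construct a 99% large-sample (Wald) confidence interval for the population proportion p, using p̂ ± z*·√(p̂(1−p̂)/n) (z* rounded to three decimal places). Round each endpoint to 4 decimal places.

(0.8600, 0.8968)

With x = 1835 successes in n = 2089, p̂ = 0.87841.
Standard error of p̂: √(0.106805/2089) = √0.000051127 = 0.007150.
The 99% critical value is z* = 2.576.
Margin of error: 2.576 × 0.007150 = 0.01842.
So the interval runs from 0.8600 to 0.8968.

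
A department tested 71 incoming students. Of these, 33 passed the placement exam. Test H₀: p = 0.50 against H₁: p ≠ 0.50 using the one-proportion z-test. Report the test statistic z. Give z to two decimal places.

z = -0.59

The sample proportion is 33/71 = 0.46479.
Null standard error: √(0.50·0.50/71) = √0.003521127 = 0.059339.
z = (p̂ − p₀)/SE = (0.46479 − 0.50)/0.059339 = -0.59.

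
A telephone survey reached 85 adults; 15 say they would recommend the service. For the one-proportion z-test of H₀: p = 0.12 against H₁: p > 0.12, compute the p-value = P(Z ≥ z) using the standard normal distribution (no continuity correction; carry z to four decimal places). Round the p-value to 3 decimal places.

p-value = 0.055

p̂ = 15/85 = 0.17647.
SE₀ = √(0.12·0.88/85) = 0.035247.
Test statistic (full precision, shown to 4 dp): z = (15/85 − 0.12)/SE₀ ≈ 1.6021.
p-value = P(Z ≥ z) with z = 1.6021 → 0.055.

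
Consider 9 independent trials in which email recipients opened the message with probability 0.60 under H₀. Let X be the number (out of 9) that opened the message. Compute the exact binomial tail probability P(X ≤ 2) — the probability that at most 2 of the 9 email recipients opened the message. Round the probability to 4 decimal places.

X is binomial with n = 9 and p = 0.60.
P(X ≤ 2) = C(9,0)·0.60^0·0.40^9 + C(9,1)·0.60^1·0.40^8 + C(9,2)·0.60^2·0.40^7.
= 0.000262 + 0.003539 + 0.021234 = 0.0250.

P = 0.0250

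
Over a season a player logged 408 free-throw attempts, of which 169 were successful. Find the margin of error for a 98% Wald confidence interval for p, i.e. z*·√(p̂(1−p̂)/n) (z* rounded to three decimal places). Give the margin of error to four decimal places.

ME = 0.0567

The sample proportion is 169/408 = 0.41422.
Standard error of p̂: √(0.242641/408) = √0.000594708 = 0.024387.
For 98% confidence, z* = 2.326.
Margin of error = z*·SE = 2.326 × 0.024387 = 0.0567.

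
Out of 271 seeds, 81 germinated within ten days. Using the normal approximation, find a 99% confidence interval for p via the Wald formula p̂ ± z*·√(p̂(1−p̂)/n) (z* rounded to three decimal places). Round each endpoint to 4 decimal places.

p̂ = 81/271 = 0.29889.
Standard error of p̂: √(0.209556/271) = √0.000773269 = 0.027808.
The 99% critical value is z* = 2.576.
Margin of error: 2.576 × 0.027808 = 0.07163.
Interval: 0.29889 ± 0.07163 → (0.2273, 0.3705).

(0.2273, 0.3705)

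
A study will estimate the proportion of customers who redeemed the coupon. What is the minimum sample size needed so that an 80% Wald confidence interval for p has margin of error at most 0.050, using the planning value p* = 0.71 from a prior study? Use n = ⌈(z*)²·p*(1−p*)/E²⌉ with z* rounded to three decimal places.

n = 136

The 80% critical value is z* = 1.282.
p*(1−p*) = 0.2059.
(z*)²·p*(1−p*)/E² = 1.643524·0.2059/0.002500 = 135.361.
⌈135.361⌉ = 136.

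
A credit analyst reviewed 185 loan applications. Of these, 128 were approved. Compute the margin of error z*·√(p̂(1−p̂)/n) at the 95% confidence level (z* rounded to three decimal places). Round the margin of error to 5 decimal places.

ME = 0.06653

The sample proportion is 128/185 = 0.69189.
Standard error of p̂: √(0.213178/185) = √0.001152311 = 0.033946.
The 95% critical value is z* = 1.960.
Margin of error = z*·SE = 1.960 × 0.033946 = 0.06653.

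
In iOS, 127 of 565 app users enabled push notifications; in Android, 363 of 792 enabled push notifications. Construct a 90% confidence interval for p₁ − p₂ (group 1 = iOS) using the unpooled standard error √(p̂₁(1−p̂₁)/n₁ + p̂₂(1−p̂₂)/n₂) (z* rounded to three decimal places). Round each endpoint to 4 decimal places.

(-0.2746, -0.1925)

p̂₁ = 0.22478, p̂₂ = 0.45833, so the observed difference is -0.23355.
Unpooled SE = √(p̂₁(1−p̂₁)/n₁ + p̂₂(1−p̂₂)/n₂) = √(0.000308413 + 0.000313465) = 0.024937.
z* = 1.645 at the 90% level. Margin = 1.645·0.024937 = 0.04102.
So the interval runs from -0.2746 to -0.1925.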